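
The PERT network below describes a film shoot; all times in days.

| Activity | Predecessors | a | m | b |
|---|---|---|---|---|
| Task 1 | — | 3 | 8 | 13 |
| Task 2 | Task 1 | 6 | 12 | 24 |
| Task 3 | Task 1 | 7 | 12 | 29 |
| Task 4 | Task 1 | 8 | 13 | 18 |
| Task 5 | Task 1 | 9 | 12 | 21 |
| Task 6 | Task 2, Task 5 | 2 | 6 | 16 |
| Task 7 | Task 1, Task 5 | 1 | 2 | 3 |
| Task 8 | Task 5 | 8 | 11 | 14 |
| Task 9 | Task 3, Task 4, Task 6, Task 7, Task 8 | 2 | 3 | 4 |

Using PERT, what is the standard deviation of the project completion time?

te_Task 1 = (3 + 4·8 + 13)/6 = 48/6 = 8; σ²_Task 1 = ((13−3)/6)² = 2.778
te_Task 2 = (6 + 4·12 + 24)/6 = 78/6 = 13; σ²_Task 2 = ((24−6)/6)² = 9.000
te_Task 3 = (7 + 4·12 + 29)/6 = 84/6 = 14; σ²_Task 3 = ((29−7)/6)² = 13.444
te_Task 4 = (8 + 4·13 + 18)/6 = 78/6 = 13; σ²_Task 4 = ((18−8)/6)² = 2.778
te_Task 5 = (9 + 4·12 + 21)/6 = 78/6 = 13; σ²_Task 5 = ((21−9)/6)² = 4.000
te_Task 6 = (2 + 4·6 + 16)/6 = 42/6 = 7; σ²_Task 6 = ((16−2)/6)² = 5.444
te_Task 7 = (1 + 4·2 + 3)/6 = 12/6 = 2; σ²_Task 7 = ((3−1)/6)² = 0.111
te_Task 8 = (8 + 4·11 + 14)/6 = 66/6 = 11; σ²_Task 8 = ((14−8)/6)² = 1.000
te_Task 9 = (2 + 4·3 + 4)/6 = 18/6 = 3; σ²_Task 9 = ((4−2)/6)² = 0.111

Forward pass:
ES_Task 1 = 0; EF_Task 1 = 8
ES_Task 2 = 8; EF_Task 2 = 8+13 = 21
ES_Task 3 = 8; EF_Task 3 = 8+14 = 22
ES_Task 4 = 8; EF_Task 4 = 8+13 = 21
ES_Task 5 = 8; EF_Task 5 = 8+13 = 21
ES_Task 6 = max(EF_Task 2=21, EF_Task 5=21) = 21; EF_Task 6 = 21+7 = 28
ES_Task 7 = max(EF_Task 1=8, EF_Task 5=21) = 21; EF_Task 7 = 21+2 = 23
ES_Task 8 = 21; EF_Task 8 = 21+11 = 32
ES_Task 9 = max(EF_Task 3=22, EF_Task 4=21, EF_Task 6=28, EF_Task 7=23, EF_Task 8=32) = 32; EF_Task 9 = 32+3 = 35
Expected project duration μ = 35 days. Critical path: Task 1 → Task 5 → Task 8 → Task 9.

Variance along critical path = 2.778 + 4.000 + 1.000 + 0.111 = 7.889
σ = √7.889 = 2.809 days

2.81 days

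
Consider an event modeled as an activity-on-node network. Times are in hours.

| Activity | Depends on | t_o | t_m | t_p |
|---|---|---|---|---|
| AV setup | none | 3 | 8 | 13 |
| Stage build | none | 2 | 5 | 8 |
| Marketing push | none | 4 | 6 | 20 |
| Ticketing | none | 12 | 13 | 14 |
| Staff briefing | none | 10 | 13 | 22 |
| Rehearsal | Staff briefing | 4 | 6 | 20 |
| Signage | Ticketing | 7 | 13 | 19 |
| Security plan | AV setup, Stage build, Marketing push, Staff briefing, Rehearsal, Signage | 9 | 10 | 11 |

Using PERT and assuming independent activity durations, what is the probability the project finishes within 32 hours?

0.026

te_AV setup = (3 + 4·8 + 13)/6 = 48/6 = 8; σ²_AV setup = ((13−3)/6)² = 2.778
te_Stage build = (2 + 4·5 + 8)/6 = 30/6 = 5; σ²_Stage build = ((8−2)/6)² = 1.000
te_Marketing push = (4 + 4·6 + 20)/6 = 48/6 = 8; σ²_Marketing push = ((20−4)/6)² = 7.111
te_Ticketing = (12 + 4·13 + 14)/6 = 78/6 = 13; σ²_Ticketing = ((14−12)/6)² = 0.111
te_Staff briefing = (10 + 4·13 + 22)/6 = 84/6 = 14; σ²_Staff briefing = ((22−10)/6)² = 4.000
te_Rehearsal = (4 + 4·6 + 20)/6 = 48/6 = 8; σ²_Rehearsal = ((20−4)/6)² = 7.111
te_Signage = (7 + 4·13 + 19)/6 = 78/6 = 13; σ²_Signage = ((19−7)/6)² = 4.000
te_Security plan = (9 + 4·10 + 11)/6 = 60/6 = 10; σ²_Security plan = ((11−9)/6)² = 0.111

Forward pass:
ES_AV setup = 0; EF_AV setup = 8
ES_Stage build = 0; EF_Stage build = 5
ES_Marketing push = 0; EF_Marketing push = 8
ES_Ticketing = 0; EF_Ticketing = 13
ES_Staff briefing = 0; EF_Staff briefing = 14
ES_Rehearsal = 14; EF_Rehearsal = 14+8 = 22
ES_Signage = 13; EF_Signage = 13+13 = 26
ES_Security plan = max(EF_AV setup=8, EF_Stage build=5, EF_Marketing push=8, EF_Staff briefing=14, EF_Rehearsal=22, EF_Signage=26) = 26; EF_Security plan = 26+10 = 36
Expected project duration μ = 36 hours. Critical path: Ticketing → Signage → Security plan.

Variance along critical path = 0.111 + 4.000 + 0.111 = 4.222; σ = √4.222 = 2.055 hours.
Z = (32 − 36) / 2.055 = -1.947
P(T ≤ 32) = Φ(-1.947) ≈ 0.026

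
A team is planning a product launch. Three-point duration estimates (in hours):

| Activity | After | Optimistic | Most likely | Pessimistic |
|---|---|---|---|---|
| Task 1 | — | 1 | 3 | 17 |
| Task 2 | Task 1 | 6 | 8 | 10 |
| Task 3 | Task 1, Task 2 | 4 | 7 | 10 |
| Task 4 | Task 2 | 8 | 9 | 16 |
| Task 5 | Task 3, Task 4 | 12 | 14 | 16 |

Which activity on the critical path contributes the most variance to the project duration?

Task 1

te_Task 1 = (1 + 4·3 + 17)/6 = 30/6 = 5; σ²_Task 1 = ((17−1)/6)² = 7.111
te_Task 2 = (6 + 4·8 + 10)/6 = 48/6 = 8; σ²_Task 2 = ((10−6)/6)² = 0.444
te_Task 3 = (4 + 4·7 + 10)/6 = 42/6 = 7; σ²_Task 3 = ((10−4)/6)² = 1.000
te_Task 4 = (8 + 4·9 + 16)/6 = 60/6 = 10; σ²_Task 4 = ((16−8)/6)² = 1.778
te_Task 5 = (12 + 4·14 + 16)/6 = 84/6 = 14; σ²_Task 5 = ((16−12)/6)² = 0.444

Forward pass:
ES_Task 1 = 0; EF_Task 1 = 5
ES_Task 2 = 5; EF_Task 2 = 5+8 = 13
ES_Task 3 = max(EF_Task 1=5, EF_Task 2=13) = 13; EF_Task 3 = 13+7 = 20
ES_Task 4 = 13; EF_Task 4 = 13+10 = 23
ES_Task 5 = max(EF_Task 3=20, EF_Task 4=23) = 23; EF_Task 5 = 23+14 = 37
Expected project duration μ = 37 hours. Critical path: Task 1 → Task 2 → Task 4 → Task 5.

Variances on critical path: σ²_Task 1=7.111, σ²_Task 2=0.444, σ²_Task 4=1.778, σ²_Task 5=0.444.
Largest is σ²_Task 1 = 7.111.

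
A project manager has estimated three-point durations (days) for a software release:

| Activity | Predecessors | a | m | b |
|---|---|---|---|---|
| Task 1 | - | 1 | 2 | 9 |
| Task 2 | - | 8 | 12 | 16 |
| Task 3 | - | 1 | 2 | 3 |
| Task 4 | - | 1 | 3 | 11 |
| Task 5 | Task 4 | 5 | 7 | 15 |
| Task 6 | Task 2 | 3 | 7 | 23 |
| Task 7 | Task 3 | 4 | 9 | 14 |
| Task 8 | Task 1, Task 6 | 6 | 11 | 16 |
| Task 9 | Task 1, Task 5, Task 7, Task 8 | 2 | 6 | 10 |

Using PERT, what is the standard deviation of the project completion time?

te_Task 1 = (1 + 4·2 + 9)/6 = 18/6 = 3; σ²_Task 1 = ((9−1)/6)² = 1.778
te_Task 2 = (8 + 4·12 + 16)/6 = 72/6 = 12; σ²_Task 2 = ((16−8)/6)² = 1.778
te_Task 3 = (1 + 4·2 + 3)/6 = 12/6 = 2; σ²_Task 3 = ((3−1)/6)² = 0.111
te_Task 4 = (1 + 4·3 + 11)/6 = 24/6 = 4; σ²_Task 4 = ((11−1)/6)² = 2.778
te_Task 5 = (5 + 4·7 + 15)/6 = 48/6 = 8; σ²_Task 5 = ((15−5)/6)² = 2.778
te_Task 6 = (3 + 4·7 + 23)/6 = 54/6 = 9; σ²_Task 6 = ((23−3)/6)² = 11.111
te_Task 7 = (4 + 4·9 + 14)/6 = 54/6 = 9; σ²_Task 7 = ((14−4)/6)² = 2.778
te_Task 8 = (6 + 4·11 + 16)/6 = 66/6 = 11; σ²_Task 8 = ((16−6)/6)² = 2.778
te_Task 9 = (2 + 4·6 + 10)/6 = 36/6 = 6; σ²_Task 9 = ((10−2)/6)² = 1.778

Forward pass:
ES_Task 1 = 0; EF_Task 1 = 3
ES_Task 2 = 0; EF_Task 2 = 12
ES_Task 3 = 0; EF_Task 3 = 2
ES_Task 4 = 0; EF_Task 4 = 4
ES_Task 5 = 4; EF_Task 5 = 4+8 = 12
ES_Task 6 = 12; EF_Task 6 = 12+9 = 21
ES_Task 7 = 2; EF_Task 7 = 2+9 = 11
ES_Task 8 = max(EF_Task 1=3, EF_Task 6=21) = 21; EF_Task 8 = 21+11 = 32
ES_Task 9 = max(EF_Task 1=3, EF_Task 5=12, EF_Task 7=11, EF_Task 8=32) = 32; EF_Task 9 = 32+6 = 38
Expected project duration μ = 38 days. Critical path: Task 2 → Task 6 → Task 8 → Task 9.

Variance along critical path = 1.778 + 11.111 + 2.778 + 1.778 = 17.444
σ = √17.444 = 4.177 days

4.18 days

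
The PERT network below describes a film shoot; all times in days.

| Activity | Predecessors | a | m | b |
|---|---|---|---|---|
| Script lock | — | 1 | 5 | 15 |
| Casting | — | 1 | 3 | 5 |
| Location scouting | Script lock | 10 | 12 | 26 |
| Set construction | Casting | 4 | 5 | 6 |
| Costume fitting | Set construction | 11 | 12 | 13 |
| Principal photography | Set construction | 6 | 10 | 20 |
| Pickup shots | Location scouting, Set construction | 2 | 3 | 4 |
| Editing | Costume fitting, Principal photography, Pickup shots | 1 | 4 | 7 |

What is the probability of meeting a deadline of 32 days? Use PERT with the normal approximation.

0.912

te_Script lock = (1 + 4·5 + 15)/6 = 36/6 = 6; σ²_Script lock = ((15−1)/6)² = 5.444
te_Casting = (1 + 4·3 + 5)/6 = 18/6 = 3; σ²_Casting = ((5−1)/6)² = 0.444
te_Location scouting = (10 + 4·12 + 26)/6 = 84/6 = 14; σ²_Location scouting = ((26−10)/6)² = 7.111
te_Set construction = (4 + 4·5 + 6)/6 = 30/6 = 5; σ²_Set construction = ((6−4)/6)² = 0.111
te_Costume fitting = (11 + 4·12 + 13)/6 = 72/6 = 12; σ²_Costume fitting = ((13−11)/6)² = 0.111
te_Principal photography = (6 + 4·10 + 20)/6 = 66/6 = 11; σ²_Principal photography = ((20−6)/6)² = 5.444
te_Pickup shots = (2 + 4·3 + 4)/6 = 18/6 = 3; σ²_Pickup shots = ((4−2)/6)² = 0.111
te_Editing = (1 + 4·4 + 7)/6 = 24/6 = 4; σ²_Editing = ((7−1)/6)² = 1.000

Forward pass:
ES_Script lock = 0; EF_Script lock = 6
ES_Casting = 0; EF_Casting = 3
ES_Location scouting = 6; EF_Location scouting = 6+14 = 20
ES_Set construction = 3; EF_Set construction = 3+5 = 8
ES_Costume fitting = 8; EF_Costume fitting = 8+12 = 20
ES_Principal photography = 8; EF_Principal photography = 8+11 = 19
ES_Pickup shots = max(EF_Location scouting=20, EF_Set construction=8) = 20; EF_Pickup shots = 20+3 = 23
ES_Editing = max(EF_Costume fitting=20, EF_Principal photography=19, EF_Pickup shots=23) = 23; EF_Editing = 23+4 = 27
Expected project duration μ = 27 days. Critical path: Script lock → Location scouting → Pickup shots → Editing.

Variance along critical path = 5.444 + 7.111 + 0.111 + 1.000 = 13.667; σ = √13.667 = 3.697 days.
Z = (32 − 27) / 3.697 = 1.353
P(T ≤ 32) = Φ(1.353) ≈ 0.912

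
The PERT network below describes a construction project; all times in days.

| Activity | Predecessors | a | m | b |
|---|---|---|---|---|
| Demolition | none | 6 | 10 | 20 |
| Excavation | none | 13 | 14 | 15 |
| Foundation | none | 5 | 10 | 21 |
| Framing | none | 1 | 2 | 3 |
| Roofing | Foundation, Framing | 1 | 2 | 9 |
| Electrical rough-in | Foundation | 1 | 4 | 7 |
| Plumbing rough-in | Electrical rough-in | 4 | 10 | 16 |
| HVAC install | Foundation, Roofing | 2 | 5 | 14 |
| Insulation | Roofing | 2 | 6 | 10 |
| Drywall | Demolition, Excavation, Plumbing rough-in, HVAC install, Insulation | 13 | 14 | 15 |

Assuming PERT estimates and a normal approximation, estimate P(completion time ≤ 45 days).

0.957

te_Demolition = (6 + 4·10 + 20)/6 = 66/6 = 11; σ²_Demolition = ((20−6)/6)² = 5.444
te_Excavation = (13 + 4·14 + 15)/6 = 84/6 = 14; σ²_Excavation = ((15−13)/6)² = 0.111
te_Foundation = (5 + 4·10 + 21)/6 = 66/6 = 11; σ²_Foundation = ((21−5)/6)² = 7.111
te_Framing = (1 + 4·2 + 3)/6 = 12/6 = 2; σ²_Framing = ((3−1)/6)² = 0.111
te_Roofing = (1 + 4·2 + 9)/6 = 18/6 = 3; σ²_Roofing = ((9−1)/6)² = 1.778
te_Electrical rough-in = (1 + 4·4 + 7)/6 = 24/6 = 4; σ²_Electrical rough-in = ((7−1)/6)² = 1.000
te_Plumbing rough-in = (4 + 4·10 + 16)/6 = 60/6 = 10; σ²_Plumbing rough-in = ((16−4)/6)² = 4.000
te_HVAC install = (2 + 4·5 + 14)/6 = 36/6 = 6; σ²_HVAC install = ((14−2)/6)² = 4.000
te_Insulation = (2 + 4·6 + 10)/6 = 36/6 = 6; σ²_Insulation = ((10−2)/6)² = 1.778
te_Drywall = (13 + 4·14 + 15)/6 = 84/6 = 14; σ²_Drywall = ((15−13)/6)² = 0.111

Forward pass:
ES_Demolition = 0; EF_Demolition = 11
ES_Excavation = 0; EF_Excavation = 14
ES_Foundation = 0; EF_Foundation = 11
ES_Framing = 0; EF_Framing = 2
ES_Roofing = max(EF_Foundation=11, EF_Framing=2) = 11; EF_Roofing = 11+3 = 14
ES_Electrical rough-in = 11; EF_Electrical rough-in = 11+4 = 15
ES_Plumbing rough-in = 15; EF_Plumbing rough-in = 15+10 = 25
ES_HVAC install = max(EF_Foundation=11, EF_Roofing=14) = 14; EF_HVAC install = 14+6 = 20
ES_Insulation = 14; EF_Insulation = 14+6 = 20
ES_Drywall = max(EF_Demolition=11, EF_Excavation=14, EF_Plumbing rough-in=25, EF_HVAC install=20, EF_Insulation=20) = 25; EF_Drywall = 25+14 = 39
Expected project duration μ = 39 days. Critical path: Foundation → Electrical rough-in → Plumbing rough-in → Drywall.

Variance along critical path = 7.111 + 1.000 + 4.000 + 0.111 = 12.222; σ = √12.222 = 3.496 days.
Z = (45 − 39) / 3.496 = 1.716
P(T ≤ 45) = Φ(1.716) ≈ 0.957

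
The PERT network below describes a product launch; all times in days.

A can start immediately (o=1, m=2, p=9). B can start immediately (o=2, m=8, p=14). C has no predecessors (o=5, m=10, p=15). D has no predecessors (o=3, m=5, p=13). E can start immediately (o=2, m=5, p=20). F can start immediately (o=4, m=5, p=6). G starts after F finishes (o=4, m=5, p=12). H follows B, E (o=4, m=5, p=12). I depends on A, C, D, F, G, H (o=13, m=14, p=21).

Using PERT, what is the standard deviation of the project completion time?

2.75 days

te_A = (1 + 4·2 + 9)/6 = 18/6 = 3; σ²_A = ((9−1)/6)² = 1.778
te_B = (2 + 4·8 + 14)/6 = 48/6 = 8; σ²_B = ((14−2)/6)² = 4.000
te_C = (5 + 4·10 + 15)/6 = 60/6 = 10; σ²_C = ((15−5)/6)² = 2.778
te_D = (3 + 4·5 + 13)/6 = 36/6 = 6; σ²_D = ((13−3)/6)² = 2.778
te_E = (2 + 4·5 + 20)/6 = 42/6 = 7; σ²_E = ((20−2)/6)² = 9.000
te_F = (4 + 4·5 + 6)/6 = 30/6 = 5; σ²_F = ((6−4)/6)² = 0.111
te_G = (4 + 4·5 + 12)/6 = 36/6 = 6; σ²_G = ((12−4)/6)² = 1.778
te_H = (4 + 4·5 + 12)/6 = 36/6 = 6; σ²_H = ((12−4)/6)² = 1.778
te_I = (13 + 4·14 + 21)/6 = 90/6 = 15; σ²_I = ((21−13)/6)² = 1.778

Forward pass:
ES_A = 0; EF_A = 3
ES_B = 0; EF_B = 8
ES_C = 0; EF_C = 10
ES_D = 0; EF_D = 6
ES_E = 0; EF_E = 7
ES_F = 0; EF_F = 5
ES_G = 5; EF_G = 5+6 = 11
ES_H = max(EF_B=8, EF_E=7) = 8; EF_H = 8+6 = 14
ES_I = max(EF_A=3, EF_C=10, EF_D=6, EF_F=5, EF_G=11, EF_H=14) = 14; EF_I = 14+15 = 29
Expected project duration μ = 29 days. Critical path: B → H → I.

Variance along critical path = 4.000 + 1.778 + 1.778 = 7.556
σ = √7.556 = 2.749 days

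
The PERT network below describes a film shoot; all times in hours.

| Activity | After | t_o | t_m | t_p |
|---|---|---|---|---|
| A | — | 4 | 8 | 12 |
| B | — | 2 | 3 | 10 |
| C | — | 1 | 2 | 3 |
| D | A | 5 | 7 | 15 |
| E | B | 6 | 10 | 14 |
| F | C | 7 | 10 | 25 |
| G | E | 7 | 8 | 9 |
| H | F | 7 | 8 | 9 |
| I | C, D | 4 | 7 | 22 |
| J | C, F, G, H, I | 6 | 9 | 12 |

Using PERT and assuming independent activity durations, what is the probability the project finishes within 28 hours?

te_A = (4 + 4·8 + 12)/6 = 48/6 = 8; σ²_A = ((12−4)/6)² = 1.778
te_B = (2 + 4·3 + 10)/6 = 24/6 = 4; σ²_B = ((10−2)/6)² = 1.778
te_C = (1 + 4·2 + 3)/6 = 12/6 = 2; σ²_C = ((3−1)/6)² = 0.111
te_D = (5 + 4·7 + 15)/6 = 48/6 = 8; σ²_D = ((15−5)/6)² = 2.778
te_E = (6 + 4·10 + 14)/6 = 60/6 = 10; σ²_E = ((14−6)/6)² = 1.778
te_F = (7 + 4·10 + 25)/6 = 72/6 = 12; σ²_F = ((25−7)/6)² = 9.000
te_G = (7 + 4·8 + 9)/6 = 48/6 = 8; σ²_G = ((9−7)/6)² = 0.111
te_H = (7 + 4·8 + 9)/6 = 48/6 = 8; σ²_H = ((9−7)/6)² = 0.111
te_I = (4 + 4·7 + 22)/6 = 54/6 = 9; σ²_I = ((22−4)/6)² = 9.000
te_J = (6 + 4·9 + 12)/6 = 54/6 = 9; σ²_J = ((12−6)/6)² = 1.000

Forward pass:
ES_A = 0; EF_A = 8
ES_B = 0; EF_B = 4
ES_C = 0; EF_C = 2
ES_D = 8; EF_D = 8+8 = 16
ES_E = 4; EF_E = 4+10 = 14
ES_F = 2; EF_F = 2+12 = 14
ES_G = 14; EF_G = 14+8 = 22
ES_H = 14; EF_H = 14+8 = 22
ES_I = max(EF_C=2, EF_D=16) = 16; EF_I = 16+9 = 25
ES_J = max(EF_C=2, EF_F=14, EF_G=22, EF_H=22, EF_I=25) = 25; EF_J = 25+9 = 34
Expected project duration μ = 34 hours. Critical path: A → D → I → J.

Variance along critical path = 1.778 + 2.778 + 9.000 + 1.000 = 14.556; σ = √14.556 = 3.815 hours.
Z = (28 − 34) / 3.815 = -1.573
P(T ≤ 28) = Φ(-1.573) ≈ 0.058

0.058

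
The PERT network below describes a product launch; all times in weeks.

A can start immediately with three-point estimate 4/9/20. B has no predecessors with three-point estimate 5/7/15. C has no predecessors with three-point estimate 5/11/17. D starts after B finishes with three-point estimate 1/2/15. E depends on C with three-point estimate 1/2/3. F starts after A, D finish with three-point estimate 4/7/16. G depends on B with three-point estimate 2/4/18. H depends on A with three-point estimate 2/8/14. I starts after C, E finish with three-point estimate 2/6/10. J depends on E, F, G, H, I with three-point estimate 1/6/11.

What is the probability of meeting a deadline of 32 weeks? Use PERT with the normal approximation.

0.939

te_A = (4 + 4·9 + 20)/6 = 60/6 = 10; σ²_A = ((20−4)/6)² = 7.111
te_B = (5 + 4·7 + 15)/6 = 48/6 = 8; σ²_B = ((15−5)/6)² = 2.778
te_C = (5 + 4·11 + 17)/6 = 66/6 = 11; σ²_C = ((17−5)/6)² = 4.000
te_D = (1 + 4·2 + 15)/6 = 24/6 = 4; σ²_D = ((15−1)/6)² = 5.444
te_E = (1 + 4·2 + 3)/6 = 12/6 = 2; σ²_E = ((3−1)/6)² = 0.111
te_F = (4 + 4·7 + 16)/6 = 48/6 = 8; σ²_F = ((16−4)/6)² = 4.000
te_G = (2 + 4·4 + 18)/6 = 36/6 = 6; σ²_G = ((18−2)/6)² = 7.111
te_H = (2 + 4·8 + 14)/6 = 48/6 = 8; σ²_H = ((14−2)/6)² = 4.000
te_I = (2 + 4·6 + 10)/6 = 36/6 = 6; σ²_I = ((10−2)/6)² = 1.778
te_J = (1 + 4·6 + 11)/6 = 36/6 = 6; σ²_J = ((11−1)/6)² = 2.778

Forward pass:
ES_A = 0; EF_A = 10
ES_B = 0; EF_B = 8
ES_C = 0; EF_C = 11
ES_D = 8; EF_D = 8+4 = 12
ES_E = 11; EF_E = 11+2 = 13
ES_F = max(EF_A=10, EF_D=12) = 12; EF_F = 12+8 = 20
ES_G = 8; EF_G = 8+6 = 14
ES_H = 10; EF_H = 10+8 = 18
ES_I = max(EF_C=11, EF_E=13) = 13; EF_I = 13+6 = 19
ES_J = max(EF_E=13, EF_F=20, EF_G=14, EF_H=18, EF_I=19) = 20; EF_J = 20+6 = 26
Expected project duration μ = 26 weeks. Critical path: B → D → F → J.

Variance along critical path = 2.778 + 5.444 + 4.000 + 2.778 = 15.000; σ = √15.000 = 3.873 weeks.
Z = (32 − 26) / 3.873 = 1.549
P(T ≤ 32) = Φ(1.549) ≈ 0.939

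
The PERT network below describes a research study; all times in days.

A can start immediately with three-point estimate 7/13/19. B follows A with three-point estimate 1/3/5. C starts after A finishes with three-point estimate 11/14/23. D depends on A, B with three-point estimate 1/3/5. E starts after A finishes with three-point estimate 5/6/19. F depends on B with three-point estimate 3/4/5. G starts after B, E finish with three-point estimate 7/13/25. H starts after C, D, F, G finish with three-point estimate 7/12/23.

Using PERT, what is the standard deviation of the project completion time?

te_A = (7 + 4·13 + 19)/6 = 78/6 = 13; σ²_A = ((19−7)/6)² = 4.000
te_B = (1 + 4·3 + 5)/6 = 18/6 = 3; σ²_B = ((5−1)/6)² = 0.444
te_C = (11 + 4·14 + 23)/6 = 90/6 = 15; σ²_C = ((23−11)/6)² = 4.000
te_D = (1 + 4·3 + 5)/6 = 18/6 = 3; σ²_D = ((5−1)/6)² = 0.444
te_E = (5 + 4·6 + 19)/6 = 48/6 = 8; σ²_E = ((19−5)/6)² = 5.444
te_F = (3 + 4·4 + 5)/6 = 24/6 = 4; σ²_F = ((5−3)/6)² = 0.111
te_G = (7 + 4·13 + 25)/6 = 84/6 = 14; σ²_G = ((25−7)/6)² = 9.000
te_H = (7 + 4·12 + 23)/6 = 78/6 = 13; σ²_H = ((23−7)/6)² = 7.111

Forward pass:
ES_A = 0; EF_A = 13
ES_B = 13; EF_B = 13+3 = 16
ES_C = 13; EF_C = 13+15 = 28
ES_D = max(EF_A=13, EF_B=16) = 16; EF_D = 16+3 = 19
ES_E = 13; EF_E = 13+8 = 21
ES_F = 16; EF_F = 16+4 = 20
ES_G = max(EF_B=16, EF_E=21) = 21; EF_G = 21+14 = 35
ES_H = max(EF_C=28, EF_D=19, EF_F=20, EF_G=35) = 35; EF_H = 35+13 = 48
Expected project duration μ = 48 days. Critical path: A → E → G → H.

Variance along critical path = 4.000 + 5.444 + 9.000 + 7.111 = 25.556
σ = √25.556 = 5.055 days

5.06 days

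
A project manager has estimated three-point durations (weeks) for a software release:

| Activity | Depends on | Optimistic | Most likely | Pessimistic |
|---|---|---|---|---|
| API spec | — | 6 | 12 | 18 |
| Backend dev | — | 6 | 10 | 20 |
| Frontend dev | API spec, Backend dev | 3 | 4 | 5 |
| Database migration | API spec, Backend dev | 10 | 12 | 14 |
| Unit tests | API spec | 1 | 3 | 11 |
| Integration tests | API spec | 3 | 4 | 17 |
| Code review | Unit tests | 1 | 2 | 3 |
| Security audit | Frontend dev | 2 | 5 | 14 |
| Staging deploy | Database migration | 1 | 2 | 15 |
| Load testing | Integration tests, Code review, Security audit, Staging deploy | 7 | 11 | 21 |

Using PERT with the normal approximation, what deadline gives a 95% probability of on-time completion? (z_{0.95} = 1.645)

te_API spec = (6 + 4·12 + 18)/6 = 72/6 = 12; σ²_API spec = ((18−6)/6)² = 4.000
te_Backend dev = (6 + 4·10 + 20)/6 = 66/6 = 11; σ²_Backend dev = ((20−6)/6)² = 5.444
te_Frontend dev = (3 + 4·4 + 5)/6 = 24/6 = 4; σ²_Frontend dev = ((5−3)/6)² = 0.111
te_Database migration = (10 + 4·12 + 14)/6 = 72/6 = 12; σ²_Database migration = ((14−10)/6)² = 0.444
te_Unit tests = (1 + 4·3 + 11)/6 = 24/6 = 4; σ²_Unit tests = ((11−1)/6)² = 2.778
te_Integration tests = (3 + 4·4 + 17)/6 = 36/6 = 6; σ²_Integration tests = ((17−3)/6)² = 5.444
te_Code review = (1 + 4·2 + 3)/6 = 12/6 = 2; σ²_Code review = ((3−1)/6)² = 0.111
te_Security audit = (2 + 4·5 + 14)/6 = 36/6 = 6; σ²_Security audit = ((14−2)/6)² = 4.000
te_Staging deploy = (1 + 4·2 + 15)/6 = 24/6 = 4; σ²_Staging deploy = ((15−1)/6)² = 5.444
te_Load testing = (7 + 4·11 + 21)/6 = 72/6 = 12; σ²_Load testing = ((21−7)/6)² = 5.444

Forward pass:
ES_API spec = 0; EF_API spec = 12
ES_Backend dev = 0; EF_Backend dev = 11
ES_Frontend dev = max(EF_API spec=12, EF_Backend dev=11) = 12; EF_Frontend dev = 12+4 = 16
ES_Database migration = max(EF_API spec=12, EF_Backend dev=11) = 12; EF_Database migration = 12+12 = 24
ES_Unit tests = 12; EF_Unit tests = 12+4 = 16
ES_Integration tests = 12; EF_Integration tests = 12+6 = 18
ES_Code review = 16; EF_Code review = 16+2 = 18
ES_Security audit = 16; EF_Security audit = 16+6 = 22
ES_Staging deploy = 24; EF_Staging deploy = 24+4 = 28
ES_Load testing = max(EF_Integration tests=18, EF_Code review=18, EF_Security audit=22, EF_Staging deploy=28) = 28; EF_Load testing = 28+12 = 40
Expected project duration μ = 40 weeks. Critical path: API spec → Database migration → Staging deploy → Load testing.

Variance along critical path = 4.000 + 0.444 + 5.444 + 5.444 = 15.333; σ = 3.916 weeks.
D = μ + z·σ = 40 + 1.645·3.916 = 46.4 weeks

46.4 weeks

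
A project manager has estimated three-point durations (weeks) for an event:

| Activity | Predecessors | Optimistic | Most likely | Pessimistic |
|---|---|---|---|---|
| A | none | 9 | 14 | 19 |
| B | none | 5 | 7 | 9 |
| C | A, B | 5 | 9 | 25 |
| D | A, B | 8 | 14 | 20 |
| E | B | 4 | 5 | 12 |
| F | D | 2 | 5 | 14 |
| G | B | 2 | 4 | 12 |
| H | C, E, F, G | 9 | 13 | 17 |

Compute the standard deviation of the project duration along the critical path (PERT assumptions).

3.54 weeks

te_A = (9 + 4·14 + 19)/6 = 84/6 = 14; σ²_A = ((19−9)/6)² = 2.778
te_B = (5 + 4·7 + 9)/6 = 42/6 = 7; σ²_B = ((9−5)/6)² = 0.444
te_C = (5 + 4·9 + 25)/6 = 66/6 = 11; σ²_C = ((25−5)/6)² = 11.111
te_D = (8 + 4·14 + 20)/6 = 84/6 = 14; σ²_D = ((20−8)/6)² = 4.000
te_E = (4 + 4·5 + 12)/6 = 36/6 = 6; σ²_E = ((12−4)/6)² = 1.778
te_F = (2 + 4·5 + 14)/6 = 36/6 = 6; σ²_F = ((14−2)/6)² = 4.000
te_G = (2 + 4·4 + 12)/6 = 30/6 = 5; σ²_G = ((12−2)/6)² = 2.778
te_H = (9 + 4·13 + 17)/6 = 78/6 = 13; σ²_H = ((17−9)/6)² = 1.778

Forward pass:
ES_A = 0; EF_A = 14
ES_B = 0; EF_B = 7
ES_C = max(EF_A=14, EF_B=7) = 14; EF_C = 14+11 = 25
ES_D = max(EF_A=14, EF_B=7) = 14; EF_D = 14+14 = 28
ES_E = 7; EF_E = 7+6 = 13
ES_F = 28; EF_F = 28+6 = 34
ES_G = 7; EF_G = 7+5 = 12
ES_H = max(EF_C=25, EF_E=13, EF_F=34, EF_G=12) = 34; EF_H = 34+13 = 47
Expected project duration μ = 47 weeks. Critical path: A → D → F → H.

Variance along critical path = 2.778 + 4.000 + 4.000 + 1.778 = 12.556
σ = √12.556 = 3.543 weeks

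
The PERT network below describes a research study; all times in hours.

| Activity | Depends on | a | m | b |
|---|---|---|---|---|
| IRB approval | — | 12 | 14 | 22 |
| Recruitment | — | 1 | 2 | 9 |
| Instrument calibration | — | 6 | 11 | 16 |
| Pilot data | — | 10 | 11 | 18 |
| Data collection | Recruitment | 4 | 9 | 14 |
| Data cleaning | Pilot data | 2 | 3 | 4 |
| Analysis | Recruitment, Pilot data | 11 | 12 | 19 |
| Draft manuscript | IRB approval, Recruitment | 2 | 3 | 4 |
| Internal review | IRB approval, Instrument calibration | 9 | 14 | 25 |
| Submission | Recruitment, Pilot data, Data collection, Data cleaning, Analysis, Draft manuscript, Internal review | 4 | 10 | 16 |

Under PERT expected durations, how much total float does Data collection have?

te_IRB approval = (12 + 4·14 + 22)/6 = 90/6 = 15
te_Recruitment = (1 + 4·2 + 9)/6 = 18/6 = 3
te_Instrument calibration = (6 + 4·11 + 16)/6 = 66/6 = 11
te_Pilot data = (10 + 4·11 + 18)/6 = 72/6 = 12
te_Data collection = (4 + 4·9 + 14)/6 = 54/6 = 9
te_Data cleaning = (2 + 4·3 + 4)/6 = 18/6 = 3
te_Analysis = (11 + 4·12 + 19)/6 = 78/6 = 13
te_Draft manuscript = (2 + 4·3 + 4)/6 = 18/6 = 3
te_Internal review = (9 + 4·14 + 25)/6 = 90/6 = 15
te_Submission = (4 + 4·10 + 16)/6 = 60/6 = 10

Forward pass:
ES_IRB approval = 0; EF_IRB approval = 15
ES_Recruitment = 0; EF_Recruitment = 3
ES_Instrument calibration = 0; EF_Instrument calibration = 11
ES_Pilot data = 0; EF_Pilot data = 12
ES_Data collection = 3; EF_Data collection = 3+9 = 12
ES_Data cleaning = 12; EF_Data cleaning = 12+3 = 15
ES_Analysis = max(EF_Recruitment=3, EF_Pilot data=12) = 12; EF_Analysis = 12+13 = 25
ES_Draft manuscript = max(EF_IRB approval=15, EF_Recruitment=3) = 15; EF_Draft manuscript = 15+3 = 18
ES_Internal review = max(EF_IRB approval=15, EF_Instrument calibration=11) = 15; EF_Internal review = 15+15 = 30
ES_Submission = max(EF_Recruitment=3, EF_Pilot data=12, EF_Data collection=12, EF_Data cleaning=15, EF_Analysis=25, EF_Draft manuscript=18, EF_Internal review=30) = 30; EF_Submission = 30+10 = 40
Expected project duration μ = 40 hours. Critical path: IRB approval → Internal review → Submission.

Backward pass:
LF_Submission = 40; LS_Submission = 40−10 = 30
LF_Internal review = LS_Submission = 30; LS_Internal review = 30−15 = 15
LF_Draft manuscript = LS_Submission = 30; LS_Draft manuscript = 30−3 = 27
LF_Analysis = LS_Submission = 30; LS_Analysis = 30−13 = 17
LF_Data cleaning = LS_Submission = 30; LS_Data cleaning = 30−3 = 27
LF_Data collection = LS_Submission = 30; LS_Data collection = 30−9 = 21
LF_Pilot data = min(LS_Data cleaning=27, LS_Analysis=17, LS_Submission=30) = 17; LS_Pilot data = 17−12 = 5
LF_Instrument calibration = LS_Internal review = 15; LS_Instrument calibration = 15−11 = 4
LF_Recruitment = min(LS_Data collection=21, LS_Analysis=17, LS_Draft manuscript=27, LS_Submission=30) = 17; LS_Recruitment = 17−3 = 14
LF_IRB approval = min(LS_Draft manuscript=27, LS_Internal review=15) = 15; LS_IRB approval = 15−15 = 0
Slack_Data collection = LS_Data collection − ES_Data collection = 21 − 3 = 18

18 hours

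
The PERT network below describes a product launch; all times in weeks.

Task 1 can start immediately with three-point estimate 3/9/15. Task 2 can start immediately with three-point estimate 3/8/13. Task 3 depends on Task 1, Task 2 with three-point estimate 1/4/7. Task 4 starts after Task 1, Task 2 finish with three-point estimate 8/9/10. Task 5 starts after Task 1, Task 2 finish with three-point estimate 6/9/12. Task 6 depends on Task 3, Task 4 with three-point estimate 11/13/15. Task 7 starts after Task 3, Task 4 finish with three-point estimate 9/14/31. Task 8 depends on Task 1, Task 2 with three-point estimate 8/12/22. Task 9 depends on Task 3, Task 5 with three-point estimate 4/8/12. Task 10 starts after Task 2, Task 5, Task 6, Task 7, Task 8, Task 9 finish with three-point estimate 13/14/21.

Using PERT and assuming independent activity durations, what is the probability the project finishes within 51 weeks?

0.675

te_Task 1 = (3 + 4·9 + 15)/6 = 54/6 = 9; σ²_Task 1 = ((15−3)/6)² = 4.000
te_Task 2 = (3 + 4·8 + 13)/6 = 48/6 = 8; σ²_Task 2 = ((13−3)/6)² = 2.778
te_Task 3 = (1 + 4·4 + 7)/6 = 24/6 = 4; σ²_Task 3 = ((7−1)/6)² = 1.000
te_Task 4 = (8 + 4·9 + 10)/6 = 54/6 = 9; σ²_Task 4 = ((10−8)/6)² = 0.111
te_Task 5 = (6 + 4·9 + 12)/6 = 54/6 = 9; σ²_Task 5 = ((12−6)/6)² = 1.000
te_Task 6 = (11 + 4·13 + 15)/6 = 78/6 = 13; σ²_Task 6 = ((15−11)/6)² = 0.444
te_Task 7 = (9 + 4·14 + 31)/6 = 96/6 = 16; σ²_Task 7 = ((31−9)/6)² = 13.444
te_Task 8 = (8 + 4·12 + 22)/6 = 78/6 = 13; σ²_Task 8 = ((22−8)/6)² = 5.444
te_Task 9 = (4 + 4·8 + 12)/6 = 48/6 = 8; σ²_Task 9 = ((12−4)/6)² = 1.778
te_Task 10 = (13 + 4·14 + 21)/6 = 90/6 = 15; σ²_Task 10 = ((21−13)/6)² = 1.778

Forward pass:
ES_Task 1 = 0; EF_Task 1 = 9
ES_Task 2 = 0; EF_Task 2 = 8
ES_Task 3 = max(EF_Task 1=9, EF_Task 2=8) = 9; EF_Task 3 = 9+4 = 13
ES_Task 4 = max(EF_Task 1=9, EF_Task 2=8) = 9; EF_Task 4 = 9+9 = 18
ES_Task 5 = max(EF_Task 1=9, EF_Task 2=8) = 9; EF_Task 5 = 9+9 = 18
ES_Task 6 = max(EF_Task 3=13, EF_Task 4=18) = 18; EF_Task 6 = 18+13 = 31
ES_Task 7 = max(EF_Task 3=13, EF_Task 4=18) = 18; EF_Task 7 = 18+16 = 34
ES_Task 8 = max(EF_Task 1=9, EF_Task 2=8) = 9; EF_Task 8 = 9+13 = 22
ES_Task 9 = max(EF_Task 3=13, EF_Task 5=18) = 18; EF_Task 9 = 18+8 = 26
ES_Task 10 = max(EF_Task 2=8, EF_Task 5=18, EF_Task 6=31, EF_Task 7=34, EF_Task 8=22, EF_Task 9=26) = 34; EF_Task 10 = 34+15 = 49
Expected project duration μ = 49 weeks. Critical path: Task 1 → Task 4 → Task 7 → Task 10.

Variance along critical path = 4.000 + 0.111 + 13.444 + 1.778 = 19.333; σ = √19.333 = 4.397 weeks.
Z = (51 − 49) / 4.397 = 0.455
P(T ≤ 51) = Φ(0.455) ≈ 0.675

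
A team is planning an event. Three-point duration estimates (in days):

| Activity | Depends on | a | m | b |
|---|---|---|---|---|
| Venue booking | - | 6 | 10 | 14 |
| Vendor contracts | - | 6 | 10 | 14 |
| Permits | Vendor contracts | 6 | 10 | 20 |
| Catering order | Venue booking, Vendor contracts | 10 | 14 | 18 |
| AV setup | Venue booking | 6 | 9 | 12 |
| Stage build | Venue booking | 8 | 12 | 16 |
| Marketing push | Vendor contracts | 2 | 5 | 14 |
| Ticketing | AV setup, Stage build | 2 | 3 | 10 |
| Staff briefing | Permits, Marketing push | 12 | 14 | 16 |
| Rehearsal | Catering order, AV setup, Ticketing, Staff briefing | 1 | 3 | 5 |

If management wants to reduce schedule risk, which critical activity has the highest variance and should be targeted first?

te_Venue booking = (6 + 4·10 + 14)/6 = 60/6 = 10; σ²_Venue booking = ((14−6)/6)² = 1.778
te_Vendor contracts = (6 + 4·10 + 14)/6 = 60/6 = 10; σ²_Vendor contracts = ((14−6)/6)² = 1.778
te_Permits = (6 + 4·10 + 20)/6 = 66/6 = 11; σ²_Permits = ((20−6)/6)² = 5.444
te_Catering order = (10 + 4·14 + 18)/6 = 84/6 = 14; σ²_Catering order = ((18−10)/6)² = 1.778
te_AV setup = (6 + 4·9 + 12)/6 = 54/6 = 9; σ²_AV setup = ((12−6)/6)² = 1.000
te_Stage build = (8 + 4·12 + 16)/6 = 72/6 = 12; σ²_Stage build = ((16−8)/6)² = 1.778
te_Marketing push = (2 + 4·5 + 14)/6 = 36/6 = 6; σ²_Marketing push = ((14−2)/6)² = 4.000
te_Ticketing = (2 + 4·3 + 10)/6 = 24/6 = 4; σ²_Ticketing = ((10−2)/6)² = 1.778
te_Staff briefing = (12 + 4·14 + 16)/6 = 84/6 = 14; σ²_Staff briefing = ((16−12)/6)² = 0.444
te_Rehearsal = (1 + 4·3 + 5)/6 = 18/6 = 3; σ²_Rehearsal = ((5−1)/6)² = 0.444

Forward pass:
ES_Venue booking = 0; EF_Venue booking = 10
ES_Vendor contracts = 0; EF_Vendor contracts = 10
ES_Permits = 10; EF_Permits = 10+11 = 21
ES_Catering order = max(EF_Venue booking=10, EF_Vendor contracts=10) = 10; EF_Catering order = 10+14 = 24
ES_AV setup = 10; EF_AV setup = 10+9 = 19
ES_Stage build = 10; EF_Stage build = 10+12 = 22
ES_Marketing push = 10; EF_Marketing push = 10+6 = 16
ES_Ticketing = max(EF_AV setup=19, EF_Stage build=22) = 22; EF_Ticketing = 22+4 = 26
ES_Staff briefing = max(EF_Permits=21, EF_Marketing push=16) = 21; EF_Staff briefing = 21+14 = 35
ES_Rehearsal = max(EF_Catering order=24, EF_AV setup=19, EF_Ticketing=26, EF_Staff briefing=35) = 35; EF_Rehearsal = 35+3 = 38
Expected project duration μ = 38 days. Critical path: Vendor contracts → Permits → Staff briefing → Rehearsal.

Variances on critical path: σ²_Vendor contracts=1.778, σ²_Permits=5.444, σ²_Staff briefing=0.444, σ²_Rehearsal=0.444.
Largest is σ²_Permits = 5.444.

Permits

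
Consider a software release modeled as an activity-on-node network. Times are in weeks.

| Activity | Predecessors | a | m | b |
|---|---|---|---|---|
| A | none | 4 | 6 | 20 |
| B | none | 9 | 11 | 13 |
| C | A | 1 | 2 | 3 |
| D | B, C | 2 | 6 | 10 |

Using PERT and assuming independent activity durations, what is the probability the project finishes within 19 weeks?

te_A = (4 + 4·6 + 20)/6 = 48/6 = 8; σ²_A = ((20−4)/6)² = 7.111
te_B = (9 + 4·11 + 13)/6 = 66/6 = 11; σ²_B = ((13−9)/6)² = 0.444
te_C = (1 + 4·2 + 3)/6 = 12/6 = 2; σ²_C = ((3−1)/6)² = 0.111
te_D = (2 + 4·6 + 10)/6 = 36/6 = 6; σ²_D = ((10−2)/6)² = 1.778

Forward pass:
ES_A = 0; EF_A = 8
ES_B = 0; EF_B = 11
ES_C = 8; EF_C = 8+2 = 10
ES_D = max(EF_B=11, EF_C=10) = 11; EF_D = 11+6 = 17
Expected project duration μ = 17 weeks. Critical path: B → D.

Variance along critical path = 0.444 + 1.778 = 2.222; σ = √2.222 = 1.491 weeks.
Z = (19 − 17) / 1.491 = 1.342
P(T ≤ 19) = Φ(1.342) ≈ 0.910

0.910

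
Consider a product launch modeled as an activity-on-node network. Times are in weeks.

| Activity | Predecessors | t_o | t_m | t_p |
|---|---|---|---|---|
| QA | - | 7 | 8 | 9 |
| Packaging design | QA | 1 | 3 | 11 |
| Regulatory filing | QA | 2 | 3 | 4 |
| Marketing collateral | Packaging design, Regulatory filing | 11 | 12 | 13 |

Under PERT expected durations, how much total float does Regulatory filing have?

1 weeks

te_QA = (7 + 4·8 + 9)/6 = 48/6 = 8
te_Packaging design = (1 + 4·3 + 11)/6 = 24/6 = 4
te_Regulatory filing = (2 + 4·3 + 4)/6 = 18/6 = 3
te_Marketing collateral = (11 + 4·12 + 13)/6 = 72/6 = 12

Forward pass:
ES_QA = 0; EF_QA = 8
ES_Packaging design = 8; EF_Packaging design = 8+4 = 12
ES_Regulatory filing = 8; EF_Regulatory filing = 8+3 = 11
ES_Marketing collateral = max(EF_Packaging design=12, EF_Regulatory filing=11) = 12; EF_Marketing collateral = 12+12 = 24
Expected project duration μ = 24 weeks. Critical path: QA → Packaging design → Marketing collateral.

Backward pass:
LF_Marketing collateral = 24; LS_Marketing collateral = 24−12 = 12
LF_Regulatory filing = LS_Marketing collateral = 12; LS_Regulatory filing = 12−3 = 9
LF_Packaging design = LS_Marketing collateral = 12; LS_Packaging design = 12−4 = 8
LF_QA = min(LS_Packaging design=8, LS_Regulatory filing=9) = 8; LS_QA = 8−8 = 0
Slack_Regulatory filing = LS_Regulatory filing − ES_Regulatory filing = 9 − 8 = 1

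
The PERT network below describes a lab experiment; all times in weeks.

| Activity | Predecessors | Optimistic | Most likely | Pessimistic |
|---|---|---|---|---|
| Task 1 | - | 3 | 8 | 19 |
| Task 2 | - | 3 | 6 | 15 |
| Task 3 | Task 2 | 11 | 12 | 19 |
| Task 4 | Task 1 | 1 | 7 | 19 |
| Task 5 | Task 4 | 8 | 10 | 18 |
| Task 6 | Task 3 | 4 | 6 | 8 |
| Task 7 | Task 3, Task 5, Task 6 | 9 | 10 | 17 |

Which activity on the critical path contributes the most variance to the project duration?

Task 4

te_Task 1 = (3 + 4·8 + 19)/6 = 54/6 = 9; σ²_Task 1 = ((19−3)/6)² = 7.111
te_Task 2 = (3 + 4·6 + 15)/6 = 42/6 = 7; σ²_Task 2 = ((15−3)/6)² = 4.000
te_Task 3 = (11 + 4·12 + 19)/6 = 78/6 = 13; σ²_Task 3 = ((19−11)/6)² = 1.778
te_Task 4 = (1 + 4·7 + 19)/6 = 48/6 = 8; σ²_Task 4 = ((19−1)/6)² = 9.000
te_Task 5 = (8 + 4·10 + 18)/6 = 66/6 = 11; σ²_Task 5 = ((18−8)/6)² = 2.778
te_Task 6 = (4 + 4·6 + 8)/6 = 36/6 = 6; σ²_Task 6 = ((8−4)/6)² = 0.444
te_Task 7 = (9 + 4·10 + 17)/6 = 66/6 = 11; σ²_Task 7 = ((17−9)/6)² = 1.778

Forward pass:
ES_Task 1 = 0; EF_Task 1 = 9
ES_Task 2 = 0; EF_Task 2 = 7
ES_Task 3 = 7; EF_Task 3 = 7+13 = 20
ES_Task 4 = 9; EF_Task 4 = 9+8 = 17
ES_Task 5 = 17; EF_Task 5 = 17+11 = 28
ES_Task 6 = 20; EF_Task 6 = 20+6 = 26
ES_Task 7 = max(EF_Task 3=20, EF_Task 5=28, EF_Task 6=26) = 28; EF_Task 7 = 28+11 = 39
Expected project duration μ = 39 weeks. Critical path: Task 1 → Task 4 → Task 5 → Task 7.

Variances on critical path: σ²_Task 1=7.111, σ²_Task 4=9.000, σ²_Task 5=2.778, σ²_Task 7=1.778.
Largest is σ²_Task 4 = 9.000.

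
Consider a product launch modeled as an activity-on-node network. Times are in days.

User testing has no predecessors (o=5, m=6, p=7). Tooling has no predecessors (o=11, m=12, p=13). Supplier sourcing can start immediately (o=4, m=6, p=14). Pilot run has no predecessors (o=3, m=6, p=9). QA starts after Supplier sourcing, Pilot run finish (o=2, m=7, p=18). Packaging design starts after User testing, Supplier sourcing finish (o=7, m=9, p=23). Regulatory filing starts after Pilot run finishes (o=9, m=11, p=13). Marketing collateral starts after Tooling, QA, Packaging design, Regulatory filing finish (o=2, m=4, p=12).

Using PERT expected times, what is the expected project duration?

23 days

te_User testing = (5 + 4·6 + 7)/6 = 36/6 = 6
te_Tooling = (11 + 4·12 + 13)/6 = 72/6 = 12
te_Supplier sourcing = (4 + 4·6 + 14)/6 = 42/6 = 7
te_Pilot run = (3 + 4·6 + 9)/6 = 36/6 = 6
te_QA = (2 + 4·7 + 18)/6 = 48/6 = 8
te_Packaging design = (7 + 4·9 + 23)/6 = 66/6 = 11
te_Regulatory filing = (9 + 4·11 + 13)/6 = 66/6 = 11
te_Marketing collateral = (2 + 4·4 + 12)/6 = 30/6 = 5

Forward pass:
ES_User testing = 0; EF_User testing = 6
ES_Tooling = 0; EF_Tooling = 12
ES_Supplier sourcing = 0; EF_Supplier sourcing = 7
ES_Pilot run = 0; EF_Pilot run = 6
ES_QA = max(EF_Supplier sourcing=7, EF_Pilot run=6) = 7; EF_QA = 7+8 = 15
ES_Packaging design = max(EF_User testing=6, EF_Supplier sourcing=7) = 7; EF_Packaging design = 7+11 = 18
ES_Regulatory filing = 6; EF_Regulatory filing = 6+11 = 17
ES_Marketing collateral = max(EF_Tooling=12, EF_QA=15, EF_Packaging design=18, EF_Regulatory filing=17) = 18; EF_Marketing collateral = 18+5 = 23
Expected project duration μ = 23 days. Critical path: Supplier sourcing → Packaging design → Marketing collateral.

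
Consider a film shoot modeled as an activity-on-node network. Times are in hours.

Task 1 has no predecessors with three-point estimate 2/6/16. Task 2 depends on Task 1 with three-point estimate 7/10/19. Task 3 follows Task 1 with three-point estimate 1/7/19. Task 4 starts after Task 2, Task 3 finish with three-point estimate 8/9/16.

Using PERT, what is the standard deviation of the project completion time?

3.35 hours

te_Task 1 = (2 + 4·6 + 16)/6 = 42/6 = 7; σ²_Task 1 = ((16−2)/6)² = 5.444
te_Task 2 = (7 + 4·10 + 19)/6 = 66/6 = 11; σ²_Task 2 = ((19−7)/6)² = 4.000
te_Task 3 = (1 + 4·7 + 19)/6 = 48/6 = 8; σ²_Task 3 = ((19−1)/6)² = 9.000
te_Task 4 = (8 + 4·9 + 16)/6 = 60/6 = 10; σ²_Task 4 = ((16−8)/6)² = 1.778

Forward pass:
ES_Task 1 = 0; EF_Task 1 = 7
ES_Task 2 = 7; EF_Task 2 = 7+11 = 18
ES_Task 3 = 7; EF_Task 3 = 7+8 = 15
ES_Task 4 = max(EF_Task 2=18, EF_Task 3=15) = 18; EF_Task 4 = 18+10 = 28
Expected project duration μ = 28 hours. Critical path: Task 1 → Task 2 → Task 4.

Variance along critical path = 5.444 + 4.000 + 1.778 = 11.222
σ = √11.222 = 3.350 hours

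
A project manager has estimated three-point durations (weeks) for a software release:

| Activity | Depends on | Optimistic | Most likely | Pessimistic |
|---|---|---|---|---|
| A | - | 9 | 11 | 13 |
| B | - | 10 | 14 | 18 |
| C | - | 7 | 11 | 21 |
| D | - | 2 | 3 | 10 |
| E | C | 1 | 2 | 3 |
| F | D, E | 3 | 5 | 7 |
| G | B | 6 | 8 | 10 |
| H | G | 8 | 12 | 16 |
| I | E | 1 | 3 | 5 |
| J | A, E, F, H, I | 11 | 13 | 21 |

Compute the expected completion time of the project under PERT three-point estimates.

te_A = (9 + 4·11 + 13)/6 = 66/6 = 11
te_B = (10 + 4·14 + 18)/6 = 84/6 = 14
te_C = (7 + 4·11 + 21)/6 = 72/6 = 12
te_D = (2 + 4·3 + 10)/6 = 24/6 = 4
te_E = (1 + 4·2 + 3)/6 = 12/6 = 2
te_F = (3 + 4·5 + 7)/6 = 30/6 = 5
te_G = (6 + 4·8 + 10)/6 = 48/6 = 8
te_H = (8 + 4·12 + 16)/6 = 72/6 = 12
te_I = (1 + 4·3 + 5)/6 = 18/6 = 3
te_J = (11 + 4·13 + 21)/6 = 84/6 = 14

Forward pass:
ES_A = 0; EF_A = 11
ES_B = 0; EF_B = 14
ES_C = 0; EF_C = 12
ES_D = 0; EF_D = 4
ES_E = 12; EF_E = 12+2 = 14
ES_F = max(EF_D=4, EF_E=14) = 14; EF_F = 14+5 = 19
ES_G = 14; EF_G = 14+8 = 22
ES_H = 22; EF_H = 22+12 = 34
ES_I = 14; EF_I = 14+3 = 17
ES_J = max(EF_A=11, EF_E=14, EF_F=19, EF_H=34, EF_I=17) = 34; EF_J = 34+14 = 48
Expected project duration μ = 48 weeks. Critical path: B → G → H → J.

48 weeks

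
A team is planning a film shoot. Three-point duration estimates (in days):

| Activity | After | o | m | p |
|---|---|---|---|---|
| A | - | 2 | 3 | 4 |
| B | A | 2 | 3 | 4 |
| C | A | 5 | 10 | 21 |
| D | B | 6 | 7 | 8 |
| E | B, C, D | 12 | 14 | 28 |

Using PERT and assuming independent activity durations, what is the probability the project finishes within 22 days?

0.017

te_A = (2 + 4·3 + 4)/6 = 18/6 = 3; σ²_A = ((4−2)/6)² = 0.111
te_B = (2 + 4·3 + 4)/6 = 18/6 = 3; σ²_B = ((4−2)/6)² = 0.111
te_C = (5 + 4·10 + 21)/6 = 66/6 = 11; σ²_C = ((21−5)/6)² = 7.111
te_D = (6 + 4·7 + 8)/6 = 42/6 = 7; σ²_D = ((8−6)/6)² = 0.111
te_E = (12 + 4·14 + 28)/6 = 96/6 = 16; σ²_E = ((28−12)/6)² = 7.111

Forward pass:
ES_A = 0; EF_A = 3
ES_B = 3; EF_B = 3+3 = 6
ES_C = 3; EF_C = 3+11 = 14
ES_D = 6; EF_D = 6+7 = 13
ES_E = max(EF_B=6, EF_C=14, EF_D=13) = 14; EF_E = 14+16 = 30
Expected project duration μ = 30 days. Critical path: A → C → E.

Variance along critical path = 0.111 + 7.111 + 7.111 = 14.333; σ = √14.333 = 3.786 days.
Z = (22 − 30) / 3.786 = -2.113
P(T ≤ 22) = Φ(-2.113) ≈ 0.017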